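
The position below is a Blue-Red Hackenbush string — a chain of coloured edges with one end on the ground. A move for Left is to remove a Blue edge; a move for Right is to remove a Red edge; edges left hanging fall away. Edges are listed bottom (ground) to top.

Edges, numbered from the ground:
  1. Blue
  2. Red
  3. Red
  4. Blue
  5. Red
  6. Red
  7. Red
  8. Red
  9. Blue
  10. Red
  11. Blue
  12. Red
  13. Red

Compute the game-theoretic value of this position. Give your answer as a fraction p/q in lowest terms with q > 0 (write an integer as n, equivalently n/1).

1065/4096

edge 1 of 13 (Blue): { 0 | ∅ } so 1
edge 2 of 13 (Red): { 0 | 1 } so 1/2
edge 3 of 13 (Red): { 0 | 1/2 1 } so 1/4
edge 4 of 13 (Blue): { 0 1/4 | 1/2 1 } so 3/8
edge 5 of 13 (Red): { 0 1/4 | 3/8 1/2 1 } so 5/16
edge 6 of 13 (Red): { 0 1/4 | 5/16 3/8 1/2 1 } so 9/32
edge 7 of 13 (Red): { 0 1/4 | 9/32 5/16 3/8 1/2 1 } so 17/64
edge 8 of 13 (Red): { 0 1/4 | 17/64 9/32 5/16 3/8 1/2 1 } so 33/128
edge 9 of 13 (Blue): { 0 1/4 33/128 | 17/64 9/32 5/16 3/8 1/2 1 } so 67/256
edge 10 of 13 (Red): { 0 1/4 33/128 | 67/256 17/64 9/32 5/16 3/8 1/2 1 } so 133/512
edge 11 of 13 (Blue): { 0 1/4 33/128 133/512 | 67/256 17/64 9/32 5/16 3/8 1/2 1 } so 267/1024
edge 12 of 13 (Red): { 0 1/4 33/128 133/512 | 267/1024 67/256 17/64 9/32 5/16 3/8 1/2 1 } so 533/2048
edge 13 of 13 (Red): { 0 1/4 33/128 133/512 | 533/2048 267/1024 67/256 17/64 9/32 5/16 3/8 1/2 1 } so 1065/4096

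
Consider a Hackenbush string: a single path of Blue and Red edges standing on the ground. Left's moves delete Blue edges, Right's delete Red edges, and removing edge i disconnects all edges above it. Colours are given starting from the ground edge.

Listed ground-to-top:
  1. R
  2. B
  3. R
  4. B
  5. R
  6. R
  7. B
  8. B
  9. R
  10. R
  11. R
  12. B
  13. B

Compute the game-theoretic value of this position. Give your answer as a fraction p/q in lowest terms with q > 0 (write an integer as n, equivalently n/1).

-2873/4096

edge 1 of 13 (R): { · | 0 } => -1
edge 2 of 13 (B): { -1 | 0 } => -1/2
edge 3 of 13 (R): { -1 | -1/2 0 } => -3/4
edge 4 of 13 (B): { -1 -3/4 | -1/2 0 } => -5/8
edge 5 of 13 (R): { -1 -3/4 | -5/8 -1/2 0 } => -11/16
edge 6 of 13 (R): { -1 -3/4 | -11/16 -5/8 -1/2 0 } => -23/32
edge 7 of 13 (B): { -1 -3/4 -23/32 | -11/16 -5/8 -1/2 0 } => -45/64
edge 8 of 13 (B): { -1 -3/4 -23/32 -45/64 | -11/16 -5/8 -1/2 0 } => -89/128
edge 9 of 13 (R): { -1 -3/4 -23/32 -45/64 | -89/128 -11/16 -5/8 -1/2 0 } => -179/256
edge 10 of 13 (R): { -1 -3/4 -23/32 -45/64 | -179/256 -89/128 -11/16 -5/8 -1/2 0 } => -359/512
edge 11 of 13 (R): { -1 -3/4 -23/32 -45/64 | -359/512 -179/256 -89/128 -11/16 -5/8 -1/2 0 } => -719/1024
edge 12 of 13 (B): { -1 -3/4 -23/32 -45/64 -719/1024 | -359/512 -179/256 -89/128 -11/16 -5/8 -1/2 0 } => -1437/2048
edge 13 of 13 (B): { -1 -3/4 -23/32 -45/64 -719/1024 -1437/2048 | -359/512 -179/256 -89/128 -11/16 -5/8 -1/2 0 } => -2873/4096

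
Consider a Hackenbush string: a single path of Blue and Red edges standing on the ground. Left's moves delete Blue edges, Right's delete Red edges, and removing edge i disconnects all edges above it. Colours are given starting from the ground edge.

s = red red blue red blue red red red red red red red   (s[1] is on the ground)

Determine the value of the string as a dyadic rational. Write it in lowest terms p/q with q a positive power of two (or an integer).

Prefix values for red red blue red blue red red red red red red red via {L|R} + simplicity:
step 1: add red to get r; options L={ — } R={ 0 } -> -1
step 2: add red to get rr; options L={ — } R={ -1; 0 } -> -2
step 3: add blue to get rrb; options L={ -2 } R={ -1; 0 } -> -3/2
step 4: add red to get rrbr; options L={ -2 } R={ -3/2; -1; 0 } -> -7/4
step 5: add blue to get rrbrb; options L={ -2; -7/4 } R={ -3/2; -1; 0 } -> -13/8
step 6: add red to get rrbrbr; options L={ -2; -7/4 } R={ -13/8; -3/2; -1; 0 } -> -27/16
step 7: add red to get rrbrbrr; options L={ -2; -7/4 } R={ -27/16; -13/8; -3/2; -1; 0 } -> -55/32
step 8: add red to get rrbrbrrr; options L={ -2; -7/4 } R={ -55/32; -27/16; -13/8; -3/2; -1; 0 } -> -111/64
step 9: add red to get rrbrbrrrr; options L={ -2; -7/4 } R={ -111/64; -55/32; -27/16; -13/8; -3/2; -1; 0 } -> -223/128
step 10: add red to get rrbrbrrrrr; options L={ -2; -7/4 } R={ -223/128; -111/64; -55/32; -27/16; -13/8; -3/2; -1; 0 } -> -447/256
step 11: add red to get rrbrbrrrrrr; options L={ -2; -7/4 } R={ -447/256; -223/128; -111/64; -55/32; -27/16; -13/8; -3/2; -1; 0 } -> -895/512
step 12: add red to get rrbrbrrrrrrr; options L={ -2; -7/4 } R={ -895/512; -447/256; -223/128; -111/64; -55/32; -27/16; -13/8; -3/2; -1; 0 } -> -1791/1024

-1791/1024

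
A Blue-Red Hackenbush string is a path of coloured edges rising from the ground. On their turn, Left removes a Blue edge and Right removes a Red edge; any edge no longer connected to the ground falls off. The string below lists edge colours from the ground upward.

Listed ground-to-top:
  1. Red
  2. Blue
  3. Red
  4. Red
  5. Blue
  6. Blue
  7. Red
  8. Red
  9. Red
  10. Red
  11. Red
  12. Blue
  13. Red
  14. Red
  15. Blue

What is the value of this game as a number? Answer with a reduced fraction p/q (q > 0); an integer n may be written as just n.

-13293/16384

1 of 15 · R · max L −∞ · min R 0 -> -1
2 of 15 · RB · max L -1 · min R 0 -> -1/2
3 of 15 · RBR · max L -1 · min R -1/2 -> -3/4
4 of 15 · RBRR · max L -1 · min R -3/4 -> -7/8
5 of 15 · RBRRB · max L -7/8 · min R -3/4 -> -13/16
6 of 15 · RBRRBB · max L -13/16 · min R -3/4 -> -25/32
7 of 15 · RBRRBBR · max L -13/16 · min R -25/32 -> -51/64
8 of 15 · RBRRBBRR · max L -13/16 · min R -51/64 -> -103/128
9 of 15 · RBRRBBRRR · max L -13/16 · min R -103/128 -> -207/256
10 of 15 · RBRRBBRRRR · max L -13/16 · min R -207/256 -> -415/512
11 of 15 · RBRRBBRRRRR · max L -13/16 · min R -415/512 -> -831/1024
12 of 15 · RBRRBBRRRRRB · max L -831/1024 · min R -415/512 -> -1661/2048
13 of 15 · RBRRBBRRRRRBR · max L -831/1024 · min R -1661/2048 -> -3323/4096
14 of 15 · RBRRBBRRRRRBRR · max L -831/1024 · min R -3323/4096 -> -6647/8192
15 of 15 · RBRRBBRRRRRBRRB · max L -6647/8192 · min R -3323/4096 -> -13293/16384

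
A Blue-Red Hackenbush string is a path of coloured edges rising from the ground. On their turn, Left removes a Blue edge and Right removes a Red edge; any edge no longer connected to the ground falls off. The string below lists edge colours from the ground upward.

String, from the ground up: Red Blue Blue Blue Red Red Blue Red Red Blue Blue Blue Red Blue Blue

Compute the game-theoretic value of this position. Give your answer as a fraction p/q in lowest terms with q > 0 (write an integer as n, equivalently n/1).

-3465/16384

Recurse on prefixes of the 15-edge string Red Blue Blue Blue Red Red Blue Red Red Blue Blue Blue Red Blue Blue:
G(R) = { none | 0 } -> -1
G(RB) = { -1 | 0 } -> -1/2
G(RBB) = { -1,-1/2 | 0 } -> -1/4
G(RBBB) = { -1,-1/2,-1/4 | 0 } -> -1/8
G(RBBBR) = { -1,-1/2,-1/4 | -1/8,0 } -> -3/16
G(RBBBRR) = { -1,-1/2,-1/4 | -3/16,-1/8,0 } -> -7/32
G(RBBBRRB) = { -1,-1/2,-1/4,-7/32 | -3/16,-1/8,0 } -> -13/64
G(RBBBRRBR) = { -1,-1/2,-1/4,-7/32 | -13/64,-3/16,-1/8,0 } -> -27/128
G(RBBBRRBRR) = { -1,-1/2,-1/4,-7/32 | -27/128,-13/64,-3/16,-1/8,0 } -> -55/256
G(RBBBRRBRRB) = { -1,-1/2,-1/4,-7/32,-55/256 | -27/128,-13/64,-3/16,-1/8,0 } -> -109/512
G(RBBBRRBRRBB) = { -1,-1/2,-1/4,-7/32,-55/256,-109/512 | -27/128,-13/64,-3/16,-1/8,0 } -> -217/1024
G(RBBBRRBRRBBB) = { -1,-1/2,-1/4,-7/32,-55/256,-109/512,-217/1024 | -27/128,-13/64,-3/16,-1/8,0 } -> -433/2048
G(RBBBRRBRRBBBR) = { -1,-1/2,-1/4,-7/32,-55/256,-109/512,-217/1024 | -433/2048,-27/128,-13/64,-3/16,-1/8,0 } -> -867/4096
G(RBBBRRBRRBBBRB) = { -1,-1/2,-1/4,-7/32,-55/256,-109/512,-217/1024,-867/4096 | -433/2048,-27/128,-13/64,-3/16,-1/8,0 } -> -1733/8192
G(RBBBRRBRRBBBRBB) = { -1,-1/2,-1/4,-7/32,-55/256,-109/512,-217/1024,-867/4096,-1733/8192 | -433/2048,-27/128,-13/64,-3/16,-1/8,0 } -> -3465/16384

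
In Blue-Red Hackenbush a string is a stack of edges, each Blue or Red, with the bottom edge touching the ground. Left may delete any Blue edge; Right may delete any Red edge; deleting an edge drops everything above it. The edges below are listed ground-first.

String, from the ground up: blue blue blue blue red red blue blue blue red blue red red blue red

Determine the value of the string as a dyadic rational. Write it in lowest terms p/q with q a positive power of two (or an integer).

G_1 [b]  L=[0]  R=[—]  — 1
G_2 [bb]  L=[0, 1]  R=[—]  — 2
G_3 [bbb]  L=[0, 1, 2]  R=[—]  — 3
G_4 [bbbb]  L=[0, 1, 2, 3]  R=[—]  — 4
G_5 [bbbbr]  L=[0, 1, 2, 3]  R=[4]  — 7/2
G_6 [bbbbrr]  L=[0, 1, 2, 3]  R=[7/2, 4]  — 13/4
G_7 [bbbbrrb]  L=[0, 1, 2, 3, 13/4]  R=[7/2, 4]  — 27/8
G_8 [bbbbrrbb]  L=[0, 1, 2, 3, 13/4, 27/8]  R=[7/2, 4]  — 55/16
G_9 [bbbbrrbbb]  L=[0, 1, 2, 3, 13/4, 27/8, 55/16]  R=[7/2, 4]  — 111/32
G_10 [bbbbrrbbbr]  L=[0, 1, 2, 3, 13/4, 27/8, 55/16]  R=[111/32, 7/2, 4]  — 221/64
G_11 [bbbbrrbbbrb]  L=[0, 1, 2, 3, 13/4, 27/8, 55/16, 221/64]  R=[111/32, 7/2, 4]  — 443/128
G_12 [bbbbrrbbbrbr]  L=[0, 1, 2, 3, 13/4, 27/8, 55/16, 221/64]  R=[443/128, 111/32, 7/2, 4]  — 885/256
G_13 [bbbbrrbbbrbrr]  L=[0, 1, 2, 3, 13/4, 27/8, 55/16, 221/64]  R=[885/256, 443/128, 111/32, 7/2, 4]  — 1769/512
G_14 [bbbbrrbbbrbrrb]  L=[0, 1, 2, 3, 13/4, 27/8, 55/16, 221/64, 1769/512]  R=[885/256, 443/128, 111/32, 7/2, 4]  — 3539/1024
G_15 [bbbbrrbbbrbrrbr]  L=[0, 1, 2, 3, 13/4, 27/8, 55/16, 221/64, 1769/512]  R=[3539/1024, 885/256, 443/128, 111/32, 7/2, 4]  — 7077/2048

7077/2048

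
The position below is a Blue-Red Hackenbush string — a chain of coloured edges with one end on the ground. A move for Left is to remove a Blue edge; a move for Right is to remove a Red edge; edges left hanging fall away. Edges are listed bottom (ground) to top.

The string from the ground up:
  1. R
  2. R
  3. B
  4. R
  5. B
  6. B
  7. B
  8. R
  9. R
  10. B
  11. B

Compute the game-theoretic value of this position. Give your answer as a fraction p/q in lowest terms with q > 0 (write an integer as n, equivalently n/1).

-793/512

Prefix values for R R B R B B B R R B B via {L|R} + simplicity:
1 of 11 · R · max L −∞ · min R 0 so -1
2 of 11 · RR · max L −∞ · min R -1 so -2
3 of 11 · RRB · max L -2 · min R -1 so -3/2
4 of 11 · RRBR · max L -2 · min R -3/2 so -7/4
5 of 11 · RRBRB · max L -7/4 · min R -3/2 so -13/8
6 of 11 · RRBRBB · max L -13/8 · min R -3/2 so -25/16
7 of 11 · RRBRBBB · max L -25/16 · min R -3/2 so -49/32
8 of 11 · RRBRBBBR · max L -25/16 · min R -49/32 so -99/64
9 of 11 · RRBRBBBRR · max L -25/16 · min R -99/64 so -199/128
10 of 11 · RRBRBBBRRB · max L -199/128 · min R -99/64 so -397/256
11 of 11 · RRBRBBBRRBB · max L -397/256 · min R -99/64 so -793/512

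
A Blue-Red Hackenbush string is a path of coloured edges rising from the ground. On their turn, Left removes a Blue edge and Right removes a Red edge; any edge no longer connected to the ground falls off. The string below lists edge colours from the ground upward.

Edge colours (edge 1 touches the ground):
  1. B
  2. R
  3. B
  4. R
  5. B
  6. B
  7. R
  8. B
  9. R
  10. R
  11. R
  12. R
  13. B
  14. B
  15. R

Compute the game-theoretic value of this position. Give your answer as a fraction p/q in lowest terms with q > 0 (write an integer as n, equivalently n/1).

Build val(s[:k]) for k = 1..15, string s = B R B R B B R B R R R R B B R.
edge 1 of 15 (B): { 0 | none } → 1
edge 2 of 15 (R): { 0 | 1 } → 1/2
edge 3 of 15 (B): { 0; 1/2 | 1 } → 3/4
edge 4 of 15 (R): { 0; 1/2 | 3/4; 1 } → 5/8
edge 5 of 15 (B): { 0; 1/2; 5/8 | 3/4; 1 } → 11/16
edge 6 of 15 (B): { 0; 1/2; 5/8; 11/16 | 3/4; 1 } → 23/32
edge 7 of 15 (R): { 0; 1/2; 5/8; 11/16 | 23/32; 3/4; 1 } → 45/64
edge 8 of 15 (B): { 0; 1/2; 5/8; 11/16; 45/64 | 23/32; 3/4; 1 } → 91/128
edge 9 of 15 (R): { 0; 1/2; 5/8; 11/16; 45/64 | 91/128; 23/32; 3/4; 1 } → 181/256
edge 10 of 15 (R): { 0; 1/2; 5/8; 11/16; 45/64 | 181/256; 91/128; 23/32; 3/4; 1 } → 361/512
edge 11 of 15 (R): { 0; 1/2; 5/8; 11/16; 45/64 | 361/512; 181/256; 91/128; 23/32; 3/4; 1 } → 721/1024
edge 12 of 15 (R): { 0; 1/2; 5/8; 11/16; 45/64 | 721/1024; 361/512; 181/256; 91/128; 23/32; 3/4; 1 } → 1441/2048
edge 13 of 15 (B): { 0; 1/2; 5/8; 11/16; 45/64; 1441/2048 | 721/1024; 361/512; 181/256; 91/128; 23/32; 3/4; 1 } → 2883/4096
edge 14 of 15 (B): { 0; 1/2; 5/8; 11/16; 45/64; 1441/2048; 2883/4096 | 721/1024; 361/512; 181/256; 91/128; 23/32; 3/4; 1 } → 5767/8192
edge 15 of 15 (R): { 0; 1/2; 5/8; 11/16; 45/64; 1441/2048; 2883/4096 | 5767/8192; 721/1024; 361/512; 181/256; 91/128; 23/32; 3/4; 1 } → 11533/16384

11533/16384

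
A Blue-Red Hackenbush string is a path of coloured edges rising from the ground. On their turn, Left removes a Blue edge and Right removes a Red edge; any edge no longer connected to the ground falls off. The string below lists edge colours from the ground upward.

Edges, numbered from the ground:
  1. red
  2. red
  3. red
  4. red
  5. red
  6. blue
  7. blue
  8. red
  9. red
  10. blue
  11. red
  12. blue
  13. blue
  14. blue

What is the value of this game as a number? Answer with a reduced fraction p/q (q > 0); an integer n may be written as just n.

edge 1 of 14 (red): { none | 0 } gives -1
edge 2 of 14 (red): { none | -1, 0 } gives -2
edge 3 of 14 (red): { none | -2, -1, 0 } gives -3
edge 4 of 14 (red): { none | -3, -2, -1, 0 } gives -4
edge 5 of 14 (red): { none | -4, -3, -2, -1, 0 } gives -5
edge 6 of 14 (blue): { -5 | -4, -3, -2, -1, 0 } gives -9/2
edge 7 of 14 (blue): { -5, -9/2 | -4, -3, -2, -1, 0 } gives -17/4
edge 8 of 14 (red): { -5, -9/2 | -17/4, -4, -3, -2, -1, 0 } gives -35/8
edge 9 of 14 (red): { -5, -9/2 | -35/8, -17/4, -4, -3, -2, -1, 0 } gives -71/16
edge 10 of 14 (blue): { -5, -9/2, -71/16 | -35/8, -17/4, -4, -3, -2, -1, 0 } gives -141/32
edge 11 of 14 (red): { -5, -9/2, -71/16 | -141/32, -35/8, -17/4, -4, -3, -2, -1, 0 } gives -283/64
edge 12 of 14 (blue): { -5, -9/2, -71/16, -283/64 | -141/32, -35/8, -17/4, -4, -3, -2, -1, 0 } gives -565/128
edge 13 of 14 (blue): { -5, -9/2, -71/16, -283/64, -565/128 | -141/32, -35/8, -17/4, -4, -3, -2, -1, 0 } gives -1129/256
edge 14 of 14 (blue): { -5, -9/2, -71/16, -283/64, -565/128, -1129/256 | -141/32, -35/8, -17/4, -4, -3, -2, -1, 0 } gives -2257/512

-2257/512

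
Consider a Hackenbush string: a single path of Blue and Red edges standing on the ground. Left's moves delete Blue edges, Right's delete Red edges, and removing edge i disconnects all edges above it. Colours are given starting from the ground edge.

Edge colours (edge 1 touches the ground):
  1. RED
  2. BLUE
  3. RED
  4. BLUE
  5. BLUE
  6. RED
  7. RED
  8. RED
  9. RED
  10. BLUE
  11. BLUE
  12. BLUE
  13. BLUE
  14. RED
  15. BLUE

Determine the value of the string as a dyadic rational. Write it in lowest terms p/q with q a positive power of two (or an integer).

value_1 [R]  L=[]  R=[0]  so -1
value_2 [RB]  L=[-1]  R=[0]  so -1/2
value_3 [RBR]  L=[-1]  R=[-1/2, 0]  so -3/4
value_4 [RBRB]  L=[-1, -3/4]  R=[-1/2, 0]  so -5/8
value_5 [RBRBB]  L=[-1, -3/4, -5/8]  R=[-1/2, 0]  so -9/16
value_6 [RBRBBR]  L=[-1, -3/4, -5/8]  R=[-9/16, -1/2, 0]  so -19/32
value_7 [RBRBBRR]  L=[-1, -3/4, -5/8]  R=[-19/32, -9/16, -1/2, 0]  so -39/64
value_8 [RBRBBRRR]  L=[-1, -3/4, -5/8]  R=[-39/64, -19/32, -9/16, -1/2, 0]  so -79/128
value_9 [RBRBBRRRR]  L=[-1, -3/4, -5/8]  R=[-79/128, -39/64, -19/32, -9/16, -1/2, 0]  so -159/256
value_10 [RBRBBRRRRB]  L=[-1, -3/4, -5/8, -159/256]  R=[-79/128, -39/64, -19/32, -9/16, -1/2, 0]  so -317/512
value_11 [RBRBBRRRRBB]  L=[-1, -3/4, -5/8, -159/256, -317/512]  R=[-79/128, -39/64, -19/32, -9/16, -1/2, 0]  so -633/1024
value_12 [RBRBBRRRRBBB]  L=[-1, -3/4, -5/8, -159/256, -317/512, -633/1024]  R=[-79/128, -39/64, -19/32, -9/16, -1/2, 0]  so -1265/2048
value_13 [RBRBBRRRRBBBB]  L=[-1, -3/4, -5/8, -159/256, -317/512, -633/1024, -1265/2048]  R=[-79/128, -39/64, -19/32, -9/16, -1/2, 0]  so -2529/4096
value_14 [RBRBBRRRRBBBBR]  L=[-1, -3/4, -5/8, -159/256, -317/512, -633/1024, -1265/2048]  R=[-2529/4096, -79/128, -39/64, -19/32, -9/16, -1/2, 0]  so -5059/8192
value_15 [RBRBBRRRRBBBBRB]  L=[-1, -3/4, -5/8, -159/256, -317/512, -633/1024, -1265/2048, -5059/8192]  R=[-2529/4096, -79/128, -39/64, -19/32, -9/16, -1/2, 0]  so -10117/16384

-10117/16384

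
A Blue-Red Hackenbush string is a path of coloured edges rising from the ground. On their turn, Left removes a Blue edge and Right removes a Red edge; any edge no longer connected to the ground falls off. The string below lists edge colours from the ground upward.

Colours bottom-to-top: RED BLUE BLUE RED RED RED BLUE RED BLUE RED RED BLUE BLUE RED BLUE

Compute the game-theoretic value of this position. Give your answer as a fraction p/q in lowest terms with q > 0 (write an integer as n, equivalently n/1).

-7525/16384

Recurse on prefixes of the 15-edge string RED BLUE BLUE RED RED RED BLUE RED BLUE RED RED BLUE BLUE RED BLUE:
val(R) = { none | 0 } = -1
val(RB) = { -1 | 0 } = -1/2
val(RBB) = { -1 -1/2 | 0 } = -1/4
val(RBBR) = { -1 -1/2 | -1/4 0 } = -3/8
val(RBBRR) = { -1 -1/2 | -3/8 -1/4 0 } = -7/16
val(RBBRRR) = { -1 -1/2 | -7/16 -3/8 -1/4 0 } = -15/32
val(RBBRRRB) = { -1 -1/2 -15/32 | -7/16 -3/8 -1/4 0 } = -29/64
val(RBBRRRBR) = { -1 -1/2 -15/32 | -29/64 -7/16 -3/8 -1/4 0 } = -59/128
val(RBBRRRBRB) = { -1 -1/2 -15/32 -59/128 | -29/64 -7/16 -3/8 -1/4 0 } = -117/256
val(RBBRRRBRBR) = { -1 -1/2 -15/32 -59/128 | -117/256 -29/64 -7/16 -3/8 -1/4 0 } = -235/512
val(RBBRRRBRBRR) = { -1 -1/2 -15/32 -59/128 | -235/512 -117/256 -29/64 -7/16 -3/8 -1/4 0 } = -471/1024
val(RBBRRRBRBRRB) = { -1 -1/2 -15/32 -59/128 -471/1024 | -235/512 -117/256 -29/64 -7/16 -3/8 -1/4 0 } = -941/2048
val(RBBRRRBRBRRBB) = { -1 -1/2 -15/32 -59/128 -471/1024 -941/2048 | -235/512 -117/256 -29/64 -7/16 -3/8 -1/4 0 } = -1881/4096
val(RBBRRRBRBRRBBR) = { -1 -1/2 -15/32 -59/128 -471/1024 -941/2048 | -1881/4096 -235/512 -117/256 -29/64 -7/16 -3/8 -1/4 0 } = -3763/8192
val(RBBRRRBRBRRBBRB) = { -1 -1/2 -15/32 -59/128 -471/1024 -941/2048 -3763/8192 | -1881/4096 -235/512 -117/256 -29/64 -7/16 -3/8 -1/4 0 } = -7525/16384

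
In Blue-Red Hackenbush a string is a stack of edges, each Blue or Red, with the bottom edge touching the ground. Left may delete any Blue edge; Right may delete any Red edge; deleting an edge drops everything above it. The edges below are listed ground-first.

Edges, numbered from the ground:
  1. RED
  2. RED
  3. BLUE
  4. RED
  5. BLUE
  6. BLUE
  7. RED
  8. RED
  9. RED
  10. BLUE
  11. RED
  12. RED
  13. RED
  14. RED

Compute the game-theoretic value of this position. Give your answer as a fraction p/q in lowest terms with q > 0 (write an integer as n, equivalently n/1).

Recurse on prefixes of the 14-edge string RED RED BLUE RED BLUE BLUE RED RED RED BLUE RED RED RED RED:
v(R) = { (no moves) | 0 } → -1
v(RR) = { (no moves) | -1 0 } → -2
v(RRB) = { -2 | -1 0 } → -3/2
v(RRBR) = { -2 | -3/2 -1 0 } → -7/4
v(RRBRB) = { -2 -7/4 | -3/2 -1 0 } → -13/8
v(RRBRBB) = { -2 -7/4 -13/8 | -3/2 -1 0 } → -25/16
v(RRBRBBR) = { -2 -7/4 -13/8 | -25/16 -3/2 -1 0 } → -51/32
v(RRBRBBRR) = { -2 -7/4 -13/8 | -51/32 -25/16 -3/2 -1 0 } → -103/64
v(RRBRBBRRR) = { -2 -7/4 -13/8 | -103/64 -51/32 -25/16 -3/2 -1 0 } → -207/128
v(RRBRBBRRRB) = { -2 -7/4 -13/8 -207/128 | -103/64 -51/32 -25/16 -3/2 -1 0 } → -413/256
v(RRBRBBRRRBR) = { -2 -7/4 -13/8 -207/128 | -413/256 -103/64 -51/32 -25/16 -3/2 -1 0 } → -827/512
v(RRBRBBRRRBRR) = { -2 -7/4 -13/8 -207/128 | -827/512 -413/256 -103/64 -51/32 -25/16 -3/2 -1 0 } → -1655/1024
v(RRBRBBRRRBRRR) = { -2 -7/4 -13/8 -207/128 | -1655/1024 -827/512 -413/256 -103/64 -51/32 -25/16 -3/2 -1 0 } → -3311/2048
v(RRBRBBRRRBRRRR) = { -2 -7/4 -13/8 -207/128 | -3311/2048 -1655/1024 -827/512 -413/256 -103/64 -51/32 -25/16 -3/2 -1 0 } → -6623/4096

-6623/4096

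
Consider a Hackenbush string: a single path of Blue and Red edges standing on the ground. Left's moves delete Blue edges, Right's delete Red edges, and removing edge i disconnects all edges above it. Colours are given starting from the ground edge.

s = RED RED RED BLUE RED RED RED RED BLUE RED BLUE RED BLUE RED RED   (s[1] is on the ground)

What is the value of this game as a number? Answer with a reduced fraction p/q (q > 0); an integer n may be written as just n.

-12119/4096

R: Left { · }, Right { 0 } gives simplest -1
RR: Left { · }, Right { -1; 0 } gives simplest -2
RRR: Left { · }, Right { -2; -1; 0 } gives simplest -3
RRRB: Left { -3 }, Right { -2; -1; 0 } gives simplest -5/2
RRRBR: Left { -3 }, Right { -5/2; -2; -1; 0 } gives simplest -11/4
RRRBRR: Left { -3 }, Right { -11/4; -5/2; -2; -1; 0 } gives simplest -23/8
RRRBRRR: Left { -3 }, Right { -23/8; -11/4; -5/2; -2; -1; 0 } gives simplest -47/16
RRRBRRRR: Left { -3 }, Right { -47/16; -23/8; -11/4; -5/2; -2; -1; 0 } gives simplest -95/32
RRRBRRRRB: Left { -3; -95/32 }, Right { -47/16; -23/8; -11/4; -5/2; -2; -1; 0 } gives simplest -189/64
RRRBRRRRBR: Left { -3; -95/32 }, Right { -189/64; -47/16; -23/8; -11/4; -5/2; -2; -1; 0 } gives simplest -379/128
RRRBRRRRBRB: Left { -3; -95/32; -379/128 }, Right { -189/64; -47/16; -23/8; -11/4; -5/2; -2; -1; 0 } gives simplest -757/256
RRRBRRRRBRBR: Left { -3; -95/32; -379/128 }, Right { -757/256; -189/64; -47/16; -23/8; -11/4; -5/2; -2; -1; 0 } gives simplest -1515/512
RRRBRRRRBRBRB: Left { -3; -95/32; -379/128; -1515/512 }, Right { -757/256; -189/64; -47/16; -23/8; -11/4; -5/2; -2; -1; 0 } gives simplest -3029/1024
RRRBRRRRBRBRBR: Left { -3; -95/32; -379/128; -1515/512 }, Right { -3029/1024; -757/256; -189/64; -47/16; -23/8; -11/4; -5/2; -2; -1; 0 } gives simplest -6059/2048
RRRBRRRRBRBRBRR: Left { -3; -95/32; -379/128; -1515/512 }, Right { -6059/2048; -3029/1024; -757/256; -189/64; -47/16; -23/8; -11/4; -5/2; -2; -1; 0 } gives simplest -12119/4096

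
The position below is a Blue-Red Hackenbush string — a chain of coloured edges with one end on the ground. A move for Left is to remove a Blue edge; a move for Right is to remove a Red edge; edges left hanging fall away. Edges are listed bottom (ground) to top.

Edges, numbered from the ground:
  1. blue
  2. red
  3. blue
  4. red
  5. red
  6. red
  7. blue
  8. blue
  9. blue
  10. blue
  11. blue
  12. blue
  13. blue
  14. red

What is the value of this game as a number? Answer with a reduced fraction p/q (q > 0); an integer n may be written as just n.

4605/8192

b: Left { 0 }, Right { (no moves) } gives simplest 1
br: Left { 0 }, Right { 1 } gives simplest 1/2
brb: Left { 0 1/2 }, Right { 1 } gives simplest 3/4
brbr: Left { 0 1/2 }, Right { 3/4 1 } gives simplest 5/8
brbrr: Left { 0 1/2 }, Right { 5/8 3/4 1 } gives simplest 9/16
brbrrr: Left { 0 1/2 }, Right { 9/16 5/8 3/4 1 } gives simplest 17/32
brbrrrb: Left { 0 1/2 17/32 }, Right { 9/16 5/8 3/4 1 } gives simplest 35/64
brbrrrbb: Left { 0 1/2 17/32 35/64 }, Right { 9/16 5/8 3/4 1 } gives simplest 71/128
brbrrrbbb: Left { 0 1/2 17/32 35/64 71/128 }, Right { 9/16 5/8 3/4 1 } gives simplest 143/256
brbrrrbbbb: Left { 0 1/2 17/32 35/64 71/128 143/256 }, Right { 9/16 5/8 3/4 1 } gives simplest 287/512
brbrrrbbbbb: Left { 0 1/2 17/32 35/64 71/128 143/256 287/512 }, Right { 9/16 5/8 3/4 1 } gives simplest 575/1024
brbrrrbbbbbb: Left { 0 1/2 17/32 35/64 71/128 143/256 287/512 575/1024 }, Right { 9/16 5/8 3/4 1 } gives simplest 1151/2048
brbrrrbbbbbbb: Left { 0 1/2 17/32 35/64 71/128 143/256 287/512 575/1024 1151/2048 }, Right { 9/16 5/8 3/4 1 } gives simplest 2303/4096
brbrrrbbbbbbbr: Left { 0 1/2 17/32 35/64 71/128 143/256 287/512 575/1024 1151/2048 }, Right { 2303/4096 9/16 5/8 3/4 1 } gives simplest 4605/8192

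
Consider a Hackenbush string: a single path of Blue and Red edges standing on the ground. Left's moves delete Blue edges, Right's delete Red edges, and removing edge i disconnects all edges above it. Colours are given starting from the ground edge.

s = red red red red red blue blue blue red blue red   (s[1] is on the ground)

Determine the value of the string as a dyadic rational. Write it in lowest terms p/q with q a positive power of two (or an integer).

Recurse on prefixes of the 11-edge string red red red red red blue blue blue red blue red:
value_1 [r]  L=[(no moves)]  R=[0]  => -1
value_2 [rr]  L=[(no moves)]  R=[-1; 0]  => -2
value_3 [rrr]  L=[(no moves)]  R=[-2; -1; 0]  => -3
value_4 [rrrr]  L=[(no moves)]  R=[-3; -2; -1; 0]  => -4
value_5 [rrrrr]  L=[(no moves)]  R=[-4; -3; -2; -1; 0]  => -5
value_6 [rrrrrb]  L=[-5]  R=[-4; -3; -2; -1; 0]  => -9/2
value_7 [rrrrrbb]  L=[-5; -9/2]  R=[-4; -3; -2; -1; 0]  => -17/4
value_8 [rrrrrbbb]  L=[-5; -9/2; -17/4]  R=[-4; -3; -2; -1; 0]  => -33/8
value_9 [rrrrrbbbr]  L=[-5; -9/2; -17/4]  R=[-33/8; -4; -3; -2; -1; 0]  => -67/16
value_10 [rrrrrbbbrb]  L=[-5; -9/2; -17/4; -67/16]  R=[-33/8; -4; -3; -2; -1; 0]  => -133/32
value_11 [rrrrrbbbrbr]  L=[-5; -9/2; -17/4; -67/16]  R=[-133/32; -33/8; -4; -3; -2; -1; 0]  => -267/64

-267/64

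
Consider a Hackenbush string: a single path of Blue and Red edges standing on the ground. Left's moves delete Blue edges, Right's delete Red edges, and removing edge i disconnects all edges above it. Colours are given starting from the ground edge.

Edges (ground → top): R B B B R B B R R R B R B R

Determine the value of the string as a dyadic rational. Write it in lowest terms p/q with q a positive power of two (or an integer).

Recurse on prefixes of the 14-edge string R B B B R B B R R R B R B R:
1 of 14 · R · max L −∞ · min R 0 = -1
2 of 14 · RB · max L -1 · min R 0 = -1/2
3 of 14 · RBB · max L -1/2 · min R 0 = -1/4
4 of 14 · RBBB · max L -1/4 · min R 0 = -1/8
5 of 14 · RBBBR · max L -1/4 · min R -1/8 = -3/16
6 of 14 · RBBBRB · max L -3/16 · min R -1/8 = -5/32
7 of 14 · RBBBRBB · max L -5/32 · min R -1/8 = -9/64
8 of 14 · RBBBRBBR · max L -5/32 · min R -9/64 = -19/128
9 of 14 · RBBBRBBRR · max L -5/32 · min R -19/128 = -39/256
10 of 14 · RBBBRBBRRR · max L -5/32 · min R -39/256 = -79/512
11 of 14 · RBBBRBBRRRB · max L -79/512 · min R -39/256 = -157/1024
12 of 14 · RBBBRBBRRRBR · max L -79/512 · min R -157/1024 = -315/2048
13 of 14 · RBBBRBBRRRBRB · max L -315/2048 · min R -157/1024 = -629/4096
14 of 14 · RBBBRBBRRRBRBR · max L -315/2048 · min R -629/4096 = -1259/8192

-1259/8192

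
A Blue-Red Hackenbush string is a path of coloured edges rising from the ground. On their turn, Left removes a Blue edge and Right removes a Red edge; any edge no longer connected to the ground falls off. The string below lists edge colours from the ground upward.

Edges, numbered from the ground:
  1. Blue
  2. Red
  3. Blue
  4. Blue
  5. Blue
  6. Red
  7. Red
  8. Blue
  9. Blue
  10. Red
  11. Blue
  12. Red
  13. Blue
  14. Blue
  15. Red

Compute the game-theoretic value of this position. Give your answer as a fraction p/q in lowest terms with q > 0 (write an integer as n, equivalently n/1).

14765/16384

Build value(s[:k]) for k = 1..15, string s = Blue Red Blue Blue Blue Red Red Blue Blue Red Blue Red Blue Blue Red.
step 1: add Blue to get B; options L={ 0 } R={ · } -> 1
step 2: add Red to get BR; options L={ 0 } R={ 1 } -> 1/2
step 3: add Blue to get BRB; options L={ 0,1/2 } R={ 1 } -> 3/4
step 4: add Blue to get BRBB; options L={ 0,1/2,3/4 } R={ 1 } -> 7/8
step 5: add Blue to get BRBBB; options L={ 0,1/2,3/4,7/8 } R={ 1 } -> 15/16
step 6: add Red to get BRBBBR; options L={ 0,1/2,3/4,7/8 } R={ 15/16,1 } -> 29/32
step 7: add Red to get BRBBBRR; options L={ 0,1/2,3/4,7/8 } R={ 29/32,15/16,1 } -> 57/64
step 8: add Blue to get BRBBBRRB; options L={ 0,1/2,3/4,7/8,57/64 } R={ 29/32,15/16,1 } -> 115/128
step 9: add Blue to get BRBBBRRBB; options L={ 0,1/2,3/4,7/8,57/64,115/128 } R={ 29/32,15/16,1 } -> 231/256
step 10: add Red to get BRBBBRRBBR; options L={ 0,1/2,3/4,7/8,57/64,115/128 } R={ 231/256,29/32,15/16,1 } -> 461/512
step 11: add Blue to get BRBBBRRBBRB; options L={ 0,1/2,3/4,7/8,57/64,115/128,461/512 } R={ 231/256,29/32,15/16,1 } -> 923/1024
step 12: add Red to get BRBBBRRBBRBR; options L={ 0,1/2,3/4,7/8,57/64,115/128,461/512 } R={ 923/1024,231/256,29/32,15/16,1 } -> 1845/2048
step 13: add Blue to get BRBBBRRBBRBRB; options L={ 0,1/2,3/4,7/8,57/64,115/128,461/512,1845/2048 } R={ 923/1024,231/256,29/32,15/16,1 } -> 3691/4096
step 14: add Blue to get BRBBBRRBBRBRBB; options L={ 0,1/2,3/4,7/8,57/64,115/128,461/512,1845/2048,3691/4096 } R={ 923/1024,231/256,29/32,15/16,1 } -> 7383/8192
step 15: add Red to get BRBBBRRBBRBRBBR; options L={ 0,1/2,3/4,7/8,57/64,115/128,461/512,1845/2048,3691/4096 } R={ 7383/8192,923/1024,231/256,29/32,15/16,1 } -> 14765/16384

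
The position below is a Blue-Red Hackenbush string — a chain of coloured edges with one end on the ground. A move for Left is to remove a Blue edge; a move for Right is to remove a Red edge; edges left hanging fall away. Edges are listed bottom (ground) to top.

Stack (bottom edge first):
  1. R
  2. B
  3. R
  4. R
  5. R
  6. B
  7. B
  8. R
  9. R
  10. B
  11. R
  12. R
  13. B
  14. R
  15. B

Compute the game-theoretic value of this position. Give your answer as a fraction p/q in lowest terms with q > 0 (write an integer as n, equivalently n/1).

edge 1 of 15 (R): { — | 0 } => -1
edge 2 of 15 (B): { -1 | 0 } => -1/2
edge 3 of 15 (R): { -1 | -1/2,0 } => -3/4
edge 4 of 15 (R): { -1 | -3/4,-1/2,0 } => -7/8
edge 5 of 15 (R): { -1 | -7/8,-3/4,-1/2,0 } => -15/16
edge 6 of 15 (B): { -1,-15/16 | -7/8,-3/4,-1/2,0 } => -29/32
edge 7 of 15 (B): { -1,-15/16,-29/32 | -7/8,-3/4,-1/2,0 } => -57/64
edge 8 of 15 (R): { -1,-15/16,-29/32 | -57/64,-7/8,-3/4,-1/2,0 } => -115/128
edge 9 of 15 (R): { -1,-15/16,-29/32 | -115/128,-57/64,-7/8,-3/4,-1/2,0 } => -231/256
edge 10 of 15 (B): { -1,-15/16,-29/32,-231/256 | -115/128,-57/64,-7/8,-3/4,-1/2,0 } => -461/512
edge 11 of 15 (R): { -1,-15/16,-29/32,-231/256 | -461/512,-115/128,-57/64,-7/8,-3/4,-1/2,0 } => -923/1024
edge 12 of 15 (R): { -1,-15/16,-29/32,-231/256 | -923/1024,-461/512,-115/128,-57/64,-7/8,-3/4,-1/2,0 } => -1847/2048
edge 13 of 15 (B): { -1,-15/16,-29/32,-231/256,-1847/2048 | -923/1024,-461/512,-115/128,-57/64,-7/8,-3/4,-1/2,0 } => -3693/4096
edge 14 of 15 (R): { -1,-15/16,-29/32,-231/256,-1847/2048 | -3693/4096,-923/1024,-461/512,-115/128,-57/64,-7/8,-3/4,-1/2,0 } => -7387/8192
edge 15 of 15 (B): { -1,-15/16,-29/32,-231/256,-1847/2048,-7387/8192 | -3693/4096,-923/1024,-461/512,-115/128,-57/64,-7/8,-3/4,-1/2,0 } => -14773/16384

-14773/16384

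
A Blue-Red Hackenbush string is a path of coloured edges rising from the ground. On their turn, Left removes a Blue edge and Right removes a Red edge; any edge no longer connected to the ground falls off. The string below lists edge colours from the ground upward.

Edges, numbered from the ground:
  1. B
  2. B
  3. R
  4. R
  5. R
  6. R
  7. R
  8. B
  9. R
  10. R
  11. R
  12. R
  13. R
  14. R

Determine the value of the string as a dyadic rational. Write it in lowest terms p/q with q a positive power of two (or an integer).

4225/4096

v_1 [B]  L=[0]  R=[(no moves)]  so 1
v_2 [BB]  L=[0; 1]  R=[(no moves)]  so 2
v_3 [BBR]  L=[0; 1]  R=[2]  so 3/2
v_4 [BBRR]  L=[0; 1]  R=[3/2; 2]  so 5/4
v_5 [BBRRR]  L=[0; 1]  R=[5/4; 3/2; 2]  so 9/8
v_6 [BBRRRR]  L=[0; 1]  R=[9/8; 5/4; 3/2; 2]  so 17/16
v_7 [BBRRRRR]  L=[0; 1]  R=[17/16; 9/8; 5/4; 3/2; 2]  so 33/32
v_8 [BBRRRRRB]  L=[0; 1; 33/32]  R=[17/16; 9/8; 5/4; 3/2; 2]  so 67/64
v_9 [BBRRRRRBR]  L=[0; 1; 33/32]  R=[67/64; 17/16; 9/8; 5/4; 3/2; 2]  so 133/128
v_10 [BBRRRRRBRR]  L=[0; 1; 33/32]  R=[133/128; 67/64; 17/16; 9/8; 5/4; 3/2; 2]  so 265/256
v_11 [BBRRRRRBRRR]  L=[0; 1; 33/32]  R=[265/256; 133/128; 67/64; 17/16; 9/8; 5/4; 3/2; 2]  so 529/512
v_12 [BBRRRRRBRRRR]  L=[0; 1; 33/32]  R=[529/512; 265/256; 133/128; 67/64; 17/16; 9/8; 5/4; 3/2; 2]  so 1057/1024
v_13 [BBRRRRRBRRRRR]  L=[0; 1; 33/32]  R=[1057/1024; 529/512; 265/256; 133/128; 67/64; 17/16; 9/8; 5/4; 3/2; 2]  so 2113/2048
v_14 [BBRRRRRBRRRRRR]  L=[0; 1; 33/32]  R=[2113/2048; 1057/1024; 529/512; 265/256; 133/128; 67/64; 17/16; 9/8; 5/4; 3/2; 2]  so 4225/4096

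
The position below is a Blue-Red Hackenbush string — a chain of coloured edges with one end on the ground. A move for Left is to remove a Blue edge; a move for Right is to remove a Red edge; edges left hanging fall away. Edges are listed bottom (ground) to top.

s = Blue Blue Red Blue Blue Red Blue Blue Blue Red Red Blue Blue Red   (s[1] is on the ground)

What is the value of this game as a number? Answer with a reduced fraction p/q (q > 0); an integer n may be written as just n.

G(B) = { 0 | · } = 1
G(BB) = { 0,1 | · } = 2
G(BBR) = { 0,1 | 2 } = 3/2
G(BBRB) = { 0,1,3/2 | 2 } = 7/4
G(BBRBB) = { 0,1,3/2,7/4 | 2 } = 15/8
G(BBRBBR) = { 0,1,3/2,7/4 | 15/8,2 } = 29/16
G(BBRBBRB) = { 0,1,3/2,7/4,29/16 | 15/8,2 } = 59/32
G(BBRBBRBB) = { 0,1,3/2,7/4,29/16,59/32 | 15/8,2 } = 119/64
G(BBRBBRBBB) = { 0,1,3/2,7/4,29/16,59/32,119/64 | 15/8,2 } = 239/128
G(BBRBBRBBBR) = { 0,1,3/2,7/4,29/16,59/32,119/64 | 239/128,15/8,2 } = 477/256
G(BBRBBRBBBRR) = { 0,1,3/2,7/4,29/16,59/32,119/64 | 477/256,239/128,15/8,2 } = 953/512
G(BBRBBRBBBRRB) = { 0,1,3/2,7/4,29/16,59/32,119/64,953/512 | 477/256,239/128,15/8,2 } = 1907/1024
G(BBRBBRBBBRRBB) = { 0,1,3/2,7/4,29/16,59/32,119/64,953/512,1907/1024 | 477/256,239/128,15/8,2 } = 3815/2048
G(BBRBBRBBBRRBBR) = { 0,1,3/2,7/4,29/16,59/32,119/64,953/512,1907/1024 | 3815/2048,477/256,239/128,15/8,2 } = 7629/4096

7629/4096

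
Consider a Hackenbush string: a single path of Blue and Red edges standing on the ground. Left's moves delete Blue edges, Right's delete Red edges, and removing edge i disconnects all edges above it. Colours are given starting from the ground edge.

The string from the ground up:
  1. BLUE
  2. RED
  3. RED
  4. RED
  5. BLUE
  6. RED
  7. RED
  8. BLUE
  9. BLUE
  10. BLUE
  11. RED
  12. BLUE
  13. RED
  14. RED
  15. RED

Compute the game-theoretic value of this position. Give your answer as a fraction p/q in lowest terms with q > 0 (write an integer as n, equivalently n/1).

1 of 15 · B · max L 0 · min R +∞ → 1
2 of 15 · BR · max L 0 · min R 1 → 1/2
3 of 15 · BRR · max L 0 · min R 1/2 → 1/4
4 of 15 · BRRR · max L 0 · min R 1/4 → 1/8
5 of 15 · BRRRB · max L 1/8 · min R 1/4 → 3/16
6 of 15 · BRRRBR · max L 1/8 · min R 3/16 → 5/32
7 of 15 · BRRRBRR · max L 1/8 · min R 5/32 → 9/64
8 of 15 · BRRRBRRB · max L 9/64 · min R 5/32 → 19/128
9 of 15 · BRRRBRRBB · max L 19/128 · min R 5/32 → 39/256
10 of 15 · BRRRBRRBBB · max L 39/256 · min R 5/32 → 79/512
11 of 15 · BRRRBRRBBBR · max L 39/256 · min R 79/512 → 157/1024
12 of 15 · BRRRBRRBBBRB · max L 157/1024 · min R 79/512 → 315/2048
13 of 15 · BRRRBRRBBBRBR · max L 157/1024 · min R 315/2048 → 629/4096
14 of 15 · BRRRBRRBBBRBRR · max L 157/1024 · min R 629/4096 → 1257/8192
15 of 15 · BRRRBRRBBBRBRRR · max L 157/1024 · min R 1257/8192 → 2513/16384

2513/16384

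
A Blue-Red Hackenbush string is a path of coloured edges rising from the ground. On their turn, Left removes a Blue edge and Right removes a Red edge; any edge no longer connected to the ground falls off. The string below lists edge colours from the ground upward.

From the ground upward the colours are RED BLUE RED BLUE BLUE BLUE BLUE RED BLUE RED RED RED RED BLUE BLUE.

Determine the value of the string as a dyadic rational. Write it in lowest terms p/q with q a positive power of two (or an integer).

-8569/16384

Prefix values for RED BLUE RED BLUE BLUE BLUE BLUE RED BLUE RED RED RED RED BLUE BLUE via {L|R} + simplicity:
step 1: add RED to get R; options L={ none } R={ 0 } => -1
step 2: add BLUE to get RB; options L={ -1 } R={ 0 } => -1/2
step 3: add RED to get RBR; options L={ -1 } R={ -1/2 0 } => -3/4
step 4: add BLUE to get RBRB; options L={ -1 -3/4 } R={ -1/2 0 } => -5/8
step 5: add BLUE to get RBRBB; options L={ -1 -3/4 -5/8 } R={ -1/2 0 } => -9/16
step 6: add BLUE to get RBRBBB; options L={ -1 -3/4 -5/8 -9/16 } R={ -1/2 0 } => -17/32
step 7: add BLUE to get RBRBBBB; options L={ -1 -3/4 -5/8 -9/16 -17/32 } R={ -1/2 0 } => -33/64
step 8: add RED to get RBRBBBBR; options L={ -1 -3/4 -5/8 -9/16 -17/32 } R={ -33/64 -1/2 0 } => -67/128
step 9: add BLUE to get RBRBBBBRB; options L={ -1 -3/4 -5/8 -9/16 -17/32 -67/128 } R={ -33/64 -1/2 0 } => -133/256
step 10: add RED to get RBRBBBBRBR; options L={ -1 -3/4 -5/8 -9/16 -17/32 -67/128 } R={ -133/256 -33/64 -1/2 0 } => -267/512
step 11: add RED to get RBRBBBBRBRR; options L={ -1 -3/4 -5/8 -9/16 -17/32 -67/128 } R={ -267/512 -133/256 -33/64 -1/2 0 } => -535/1024
step 12: add RED to get RBRBBBBRBRRR; options L={ -1 -3/4 -5/8 -9/16 -17/32 -67/128 } R={ -535/1024 -267/512 -133/256 -33/64 -1/2 0 } => -1071/2048
step 13: add RED to get RBRBBBBRBRRRR; options L={ -1 -3/4 -5/8 -9/16 -17/32 -67/128 } R={ -1071/2048 -535/1024 -267/512 -133/256 -33/64 -1/2 0 } => -2143/4096
step 14: add BLUE to get RBRBBBBRBRRRRB; options L={ -1 -3/4 -5/8 -9/16 -17/32 -67/128 -2143/4096 } R={ -1071/2048 -535/1024 -267/512 -133/256 -33/64 -1/2 0 } => -4285/8192
step 15: add BLUE to get RBRBBBBRBRRRRBB; options L={ -1 -3/4 -5/8 -9/16 -17/32 -67/128 -2143/4096 -4285/8192 } R={ -1071/2048 -535/1024 -267/512 -133/256 -33/64 -1/2 0 } => -8569/16384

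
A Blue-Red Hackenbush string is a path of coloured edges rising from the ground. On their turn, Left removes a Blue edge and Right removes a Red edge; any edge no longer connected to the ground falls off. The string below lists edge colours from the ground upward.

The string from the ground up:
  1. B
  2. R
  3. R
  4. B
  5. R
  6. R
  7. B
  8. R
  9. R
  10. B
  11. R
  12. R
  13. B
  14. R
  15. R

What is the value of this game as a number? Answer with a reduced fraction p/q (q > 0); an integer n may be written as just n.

1 of 15 · B · max L 0 · min R +∞ — 1
2 of 15 · BR · max L 0 · min R 1 — 1/2
3 of 15 · BRR · max L 0 · min R 1/2 — 1/4
4 of 15 · BRRB · max L 1/4 · min R 1/2 — 3/8
5 of 15 · BRRBR · max L 1/4 · min R 3/8 — 5/16
6 of 15 · BRRBRR · max L 1/4 · min R 5/16 — 9/32
7 of 15 · BRRBRRB · max L 9/32 · min R 5/16 — 19/64
8 of 15 · BRRBRRBR · max L 9/32 · min R 19/64 — 37/128
9 of 15 · BRRBRRBRR · max L 9/32 · min R 37/128 — 73/256
10 of 15 · BRRBRRBRRB · max L 73/256 · min R 37/128 — 147/512
11 of 15 · BRRBRRBRRBR · max L 73/256 · min R 147/512 — 293/1024
12 of 15 · BRRBRRBRRBRR · max L 73/256 · min R 293/1024 — 585/2048
13 of 15 · BRRBRRBRRBRRB · max L 585/2048 · min R 293/1024 — 1171/4096
14 of 15 · BRRBRRBRRBRRBR · max L 585/2048 · min R 1171/4096 — 2341/8192
15 of 15 · BRRBRRBRRBRRBRR · max L 585/2048 · min R 2341/8192 — 4681/16384

4681/16384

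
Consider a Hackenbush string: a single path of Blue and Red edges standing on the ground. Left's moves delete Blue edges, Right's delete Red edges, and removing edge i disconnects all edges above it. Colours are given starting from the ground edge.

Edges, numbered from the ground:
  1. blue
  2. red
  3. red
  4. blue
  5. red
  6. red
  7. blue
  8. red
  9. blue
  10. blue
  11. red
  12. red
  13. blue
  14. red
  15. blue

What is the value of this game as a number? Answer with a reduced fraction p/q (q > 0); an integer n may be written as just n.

b: Left { 0 }, Right { · } gives simplest 1
br: Left { 0 }, Right { 1 } gives simplest 1/2
brr: Left { 0 }, Right { 1/2, 1 } gives simplest 1/4
brrb: Left { 0, 1/4 }, Right { 1/2, 1 } gives simplest 3/8
brrbr: Left { 0, 1/4 }, Right { 3/8, 1/2, 1 } gives simplest 5/16
brrbrr: Left { 0, 1/4 }, Right { 5/16, 3/8, 1/2, 1 } gives simplest 9/32
brrbrrb: Left { 0, 1/4, 9/32 }, Right { 5/16, 3/8, 1/2, 1 } gives simplest 19/64
brrbrrbr: Left { 0, 1/4, 9/32 }, Right { 19/64, 5/16, 3/8, 1/2, 1 } gives simplest 37/128
brrbrrbrb: Left { 0, 1/4, 9/32, 37/128 }, Right { 19/64, 5/16, 3/8, 1/2, 1 } gives simplest 75/256
brrbrrbrbb: Left { 0, 1/4, 9/32, 37/128, 75/256 }, Right { 19/64, 5/16, 3/8, 1/2, 1 } gives simplest 151/512
brrbrrbrbbr: Left { 0, 1/4, 9/32, 37/128, 75/256 }, Right { 151/512, 19/64, 5/16, 3/8, 1/2, 1 } gives simplest 301/1024
brrbrrbrbbrr: Left { 0, 1/4, 9/32, 37/128, 75/256 }, Right { 301/1024, 151/512, 19/64, 5/16, 3/8, 1/2, 1 } gives simplest 601/2048
brrbrrbrbbrrb: Left { 0, 1/4, 9/32, 37/128, 75/256, 601/2048 }, Right { 301/1024, 151/512, 19/64, 5/16, 3/8, 1/2, 1 } gives simplest 1203/4096
brrbrrbrbbrrbr: Left { 0, 1/4, 9/32, 37/128, 75/256, 601/2048 }, Right { 1203/4096, 301/1024, 151/512, 19/64, 5/16, 3/8, 1/2, 1 } gives simplest 2405/8192
brrbrrbrbbrrbrb: Left { 0, 1/4, 9/32, 37/128, 75/256, 601/2048, 2405/8192 }, Right { 1203/4096, 301/1024, 151/512, 19/64, 5/16, 3/8, 1/2, 1 } gives simplest 4811/16384

4811/16384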